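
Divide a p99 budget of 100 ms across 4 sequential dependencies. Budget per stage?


Formula: per_stage = total_budget / stages
per_stage = 100 / 4
per_stage = 25.0 ms

25.0 ms


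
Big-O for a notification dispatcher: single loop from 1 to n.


Reasoning: one pass through n items
Complexity: O(n)

O(n)


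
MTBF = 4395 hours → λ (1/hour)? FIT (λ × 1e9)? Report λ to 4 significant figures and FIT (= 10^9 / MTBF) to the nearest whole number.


Formula: λ = 1 / MTBF; FIT = λ × 1e9 = 1e9 / MTBF
λ = 1 / 4395 ≈ 2.275e-04 failures/hour
FIT = 1e9 / 4395 ≈ 227531 failures per 1e9 hours (nearest whole number)

λ = 2.275e-04 /h, FIT = 227531


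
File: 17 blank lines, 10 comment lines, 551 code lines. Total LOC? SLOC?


Total LOC = blank + comment + code
Total LOC = 17 + 10 + 551 = 578
SLOC (source only) = code = 551

Total LOC: 578, SLOC: 551


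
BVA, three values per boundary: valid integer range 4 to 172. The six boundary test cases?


Range: [4, 172]
Boundaries: just below min, min, min+1, max-1, max, just above max
Values: [3, 4, 5, 171, 172, 173]

[3, 4, 5, 171, 172, 173]


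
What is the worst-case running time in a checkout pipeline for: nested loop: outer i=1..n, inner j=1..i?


Reasoning: triangle: n(n+1)/2 ~ n^2/2
Complexity: O(n^2)

O(n^2)


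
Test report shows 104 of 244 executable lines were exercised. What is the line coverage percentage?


Coverage = covered / total * 100
Coverage = 104 / 244 * 100
Coverage = 42.62%

42.62%


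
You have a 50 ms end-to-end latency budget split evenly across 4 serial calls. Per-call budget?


Formula: per_stage = total_budget / stages
per_stage = 50 / 4
per_stage = 12.5 ms

12.5 ms


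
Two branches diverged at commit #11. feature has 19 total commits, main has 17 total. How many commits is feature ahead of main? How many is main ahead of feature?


Common ancestor: commit #11
feature commits after divergence: 19 - 11 = 8
main commits after divergence: 17 - 11 = 6
feature is 8 commits ahead of main
main is 6 commits ahead of feature

feature ahead: 8, main ahead: 6


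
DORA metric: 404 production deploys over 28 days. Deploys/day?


Formula: deployments per day = releases / days
= 404 / 28
= 14.429 deploys/day
(equivalently, 101.0 deploys/week)

14.429 deploys/day


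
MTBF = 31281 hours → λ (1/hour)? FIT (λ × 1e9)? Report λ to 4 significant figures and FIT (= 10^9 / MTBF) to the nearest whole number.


Formula: λ = 1 / MTBF; FIT = λ × 1e9 = 1e9 / MTBF
λ = 1 / 31281 ≈ 3.197e-05 failures/hour
FIT = 1e9 / 31281 ≈ 31968 failures per 1e9 hours (nearest whole number)

λ = 3.197e-05 /h, FIT = 31968


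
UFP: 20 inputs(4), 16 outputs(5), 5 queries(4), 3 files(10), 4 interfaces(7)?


UFP = EI*4 + EO*5 + EQ*4 + ILF*10 + EIF*7
UFP = 20*4 + 16*5 + 5*4 + 3*10 + 4*7
UFP = 80 + 80 + 20 + 30 + 28
UFP = 238

238


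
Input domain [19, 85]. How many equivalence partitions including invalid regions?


Valid range: [19, 85]
Class 1: x < 19 — invalid
Class 2: 19 ≤ x ≤ 85 — valid
Class 3: x > 85 — invalid
Total equivalence classes: 3

3 equivalence classes


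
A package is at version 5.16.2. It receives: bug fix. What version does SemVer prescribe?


Current: 5.16.2
Change category: 'bug fix' → patch bump
SemVer rule: patch bump → increment PATCH (MAJOR and MINOR unchanged)
New: 5.16.3

5.16.3


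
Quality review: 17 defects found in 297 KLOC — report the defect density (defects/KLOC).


Defect density = defects / KLOC
Defect density = 17 / 297
Defect density = 0.057 defects/KLOC

0.057 defects/KLOC


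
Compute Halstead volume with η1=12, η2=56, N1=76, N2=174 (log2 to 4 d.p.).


Formula: V = N * log2(η), where N = N1 + N2 and η = η1 + η2
η = 12 + 56 = 68
N = 76 + 174 = 250
log2(68) ≈ 6.0875
V = 250 * 6.0875 = 1521.88

1521.88


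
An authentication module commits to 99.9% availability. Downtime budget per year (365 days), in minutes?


Formula: allowed downtime = period * (100 - SLA) / 100
Period (year (365 days)) = 525600 minutes
Unavailability fraction = (100 - 99.9) / 100
Allowed downtime = 525600 * (100 - 99.9) / 100
Allowed downtime = 525.6 minutes

525.6 minutes


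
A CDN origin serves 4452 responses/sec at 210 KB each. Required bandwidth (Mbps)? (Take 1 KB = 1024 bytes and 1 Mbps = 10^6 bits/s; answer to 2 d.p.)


Formula: Mbps = payload_bytes * RPS * 8 / 1e6
Payload per request = 210 KB = 210 * 1024 = 215040 bytes
Total bytes/sec = 215040 * 4452 = 957358080
Total bits/sec = 957358080 * 8 = 7658864640
Mbps = 7658864640 / 1e6 = 7658.86

7658.86 Mbps


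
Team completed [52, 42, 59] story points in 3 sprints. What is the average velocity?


Formula: Avg velocity = Total points / Number of sprints
Points: [52, 42, 59]
Sum = 52 + 42 + 59 = 153
Avg velocity = 153 / 3 = 51.0 points/sprint

51.0 points/sprint


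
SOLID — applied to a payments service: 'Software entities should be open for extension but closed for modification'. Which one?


This describes the Open/Closed Principle (OCP)

Open/Closed Principle (OCP)


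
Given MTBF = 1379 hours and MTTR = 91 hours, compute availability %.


Availability = MTBF / (MTBF + MTTR)
Availability = 1379 / (1379 + 91)
Availability = 1379 / 1470
Availability = 93.8095%

93.8095%


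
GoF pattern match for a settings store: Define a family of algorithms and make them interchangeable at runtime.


This matches the Strategy pattern

Strategy


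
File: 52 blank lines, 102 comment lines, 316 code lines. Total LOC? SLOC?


Total LOC = blank + comment + code
Total LOC = 52 + 102 + 316 = 470
SLOC (source only) = code = 316

Total LOC: 470, SLOC: 316


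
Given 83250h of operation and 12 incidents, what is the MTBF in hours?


Formula: MTBF = Total operating time / Number of failures
MTBF = 83250 / 12
MTBF = 6937.5 hours

6937.5 hours


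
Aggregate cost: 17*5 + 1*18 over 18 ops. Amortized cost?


Formula: Amortized cost = Total cost / Operations
Total cost = (17 * 5) + (1 * 18)
Total cost = 85 + 18 = 103
Amortized = 103 / 18 = 5.7222

5.7222


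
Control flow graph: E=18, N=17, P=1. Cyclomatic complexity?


Formula: V(G) = E - N + 2P
V(G) = 18 - 17 + 2*1
V(G) = 1 + 2
V(G) = 3

3


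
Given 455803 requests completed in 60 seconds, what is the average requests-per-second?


Formula: throughput = requests / seconds
throughput = 455803 / 60
throughput = 7596.72 requests/second

7596.72 requests/second


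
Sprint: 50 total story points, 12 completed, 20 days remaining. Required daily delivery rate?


Formula: Required rate = Remaining points / Days left
Remaining = 50 - 12 = 38 points
Required rate = 38 / 20 = 1.9 points/day

1.9 points/day


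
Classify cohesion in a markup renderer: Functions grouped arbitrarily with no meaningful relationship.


Reasoning: Worst: random grouping
Type: Coincidental cohesion

Coincidental cohesion


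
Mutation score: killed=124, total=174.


Mutation score = killed / total * 100
Mutation score = 124 / 174 * 100
Mutation score = 71.26%

71.26%


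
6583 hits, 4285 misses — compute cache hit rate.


Formula: hit rate = hits / (hits + misses) * 100
hit rate = 6583 / (6583 + 4285) * 100
hit rate = 6583 / 10868 * 100
hit rate = 60.57%

60.57%


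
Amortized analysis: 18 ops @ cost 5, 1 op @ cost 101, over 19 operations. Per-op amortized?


Formula: Amortized cost = Total cost / Operations
Total cost = (18 * 5) + (1 * 101)
Total cost = 90 + 101 = 191
Amortized = 191 / 19 = 10.0526

10.0526


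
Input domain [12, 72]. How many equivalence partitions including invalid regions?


Valid range: [12, 72]
Class 1: x < 12 — invalid
Class 2: 12 ≤ x ≤ 72 — valid
Class 3: x > 72 — invalid
Total equivalence classes: 3

3 equivalence classes


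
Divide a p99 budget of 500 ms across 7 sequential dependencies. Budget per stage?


Formula: per_stage = total_budget / stages
per_stage = 500 / 7
per_stage = 71.43 ms

71.43 ms


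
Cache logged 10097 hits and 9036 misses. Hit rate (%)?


Formula: hit rate = hits / (hits + misses) * 100
hit rate = 10097 / (10097 + 9036) * 100
hit rate = 10097 / 19133 * 100
hit rate = 52.77%

52.77%


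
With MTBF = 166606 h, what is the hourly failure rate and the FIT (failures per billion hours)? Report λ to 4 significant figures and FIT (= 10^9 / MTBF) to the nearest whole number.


Formula: λ = 1 / MTBF; FIT = λ × 1e9 = 1e9 / MTBF
λ = 1 / 166606 ≈ 6.002e-06 failures/hour
FIT = 1e9 / 166606 ≈ 6002 failures per 1e9 hours (nearest whole number)

λ = 6.002e-06 /h, FIT = 6002


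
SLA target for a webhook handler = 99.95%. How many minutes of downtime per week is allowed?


Formula: allowed downtime = period * (100 - SLA) / 100
Period (week) = 10080 minutes
Unavailability fraction = (100 - 99.95) / 100
Allowed downtime = 10080 * (100 - 99.95) / 100
Allowed downtime = 5.04 minutes

5.04 minutes


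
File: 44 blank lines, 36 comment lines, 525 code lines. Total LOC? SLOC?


Total LOC = blank + comment + code
Total LOC = 44 + 36 + 525 = 605
SLOC (source only) = code = 525

Total LOC: 605, SLOC: 525


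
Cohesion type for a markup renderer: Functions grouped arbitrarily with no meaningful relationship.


Reasoning: Worst: random grouping
Type: Coincidental cohesion

Coincidental cohesion


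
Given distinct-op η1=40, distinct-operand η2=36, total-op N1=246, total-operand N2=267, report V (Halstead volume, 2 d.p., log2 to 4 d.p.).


Formula: V = N * log2(η), where N = N1 + N2 and η = η1 + η2
η = 40 + 36 = 76
N = 246 + 267 = 513
log2(76) ≈ 6.2479
V = 513 * 6.2479 = 3205.17

3205.17


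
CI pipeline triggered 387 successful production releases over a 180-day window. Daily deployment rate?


Formula: deployments per day = releases / days
= 387 / 180
= 2.15 deploys/day
(equivalently, 15.05 deploys/week)

2.15 deploys/day


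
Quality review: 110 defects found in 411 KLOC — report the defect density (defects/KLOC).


Defect density = defects / KLOC
Defect density = 110 / 411
Defect density = 0.268 defects/KLOC

0.268 defects/KLOC


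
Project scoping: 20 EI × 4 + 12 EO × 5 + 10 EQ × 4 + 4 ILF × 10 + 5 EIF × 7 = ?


UFP = EI*4 + EO*5 + EQ*4 + ILF*10 + EIF*7
UFP = 20*4 + 12*5 + 10*4 + 4*10 + 5*7
UFP = 80 + 60 + 40 + 40 + 35
UFP = 255

255


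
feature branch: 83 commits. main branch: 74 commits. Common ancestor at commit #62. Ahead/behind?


Common ancestor: commit #62
feature commits after divergence: 83 - 62 = 21
main commits after divergence: 74 - 62 = 12
feature is 21 commits ahead of main
main is 12 commits ahead of feature

feature ahead: 21, main ahead: 12


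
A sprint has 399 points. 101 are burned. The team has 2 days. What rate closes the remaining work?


Formula: Required rate = Remaining points / Days left
Remaining = 399 - 101 = 298 points
Required rate = 298 / 2 = 149.0 points/day

149.0 points/day


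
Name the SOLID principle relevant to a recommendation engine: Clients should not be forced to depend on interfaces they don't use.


This describes the Interface Segregation Principle (ISP)

Interface Segregation Principle (ISP)


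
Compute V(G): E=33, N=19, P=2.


Formula: V(G) = E - N + 2P
V(G) = 33 - 19 + 2*2
V(G) = 14 + 4
V(G) = 18

18


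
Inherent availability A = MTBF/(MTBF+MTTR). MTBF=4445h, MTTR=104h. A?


Availability = MTBF / (MTBF + MTTR)
Availability = 4445 / (4445 + 104)
Availability = 4445 / 4549
Availability = 97.7138%

97.7138%


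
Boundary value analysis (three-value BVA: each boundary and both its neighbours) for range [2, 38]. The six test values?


Range: [2, 38]
Boundaries: just below min, min, min+1, max-1, max, just above max
Values: [1, 2, 3, 37, 38, 39]

[1, 2, 3, 37, 38, 39]


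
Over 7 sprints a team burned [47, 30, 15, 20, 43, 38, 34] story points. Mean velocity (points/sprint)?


Formula: Avg velocity = Total points / Number of sprints
Points: [47, 30, 15, 20, 43, 38, 34]
Sum = 47 + 30 + 15 + 20 + 43 + 38 + 34 = 227
Avg velocity = 227 / 7 = 32.43 points/sprint

32.43 points/sprint


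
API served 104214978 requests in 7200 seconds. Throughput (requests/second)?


Formula: throughput = requests / seconds
throughput = 104214978 / 7200
throughput = 14474.3 requests/second

14474.3 requests/second


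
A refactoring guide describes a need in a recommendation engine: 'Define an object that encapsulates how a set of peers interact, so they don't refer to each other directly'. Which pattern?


This matches the Mediator pattern

Mediator


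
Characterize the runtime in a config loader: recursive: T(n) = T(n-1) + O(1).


Reasoning: linear recursion with constant work per frame
Complexity: O(n)

O(n)


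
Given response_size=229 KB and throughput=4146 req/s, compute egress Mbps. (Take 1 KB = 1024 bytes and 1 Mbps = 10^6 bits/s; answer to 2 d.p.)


Formula: Mbps = payload_bytes * RPS * 8 / 1e6
Payload per request = 229 KB = 229 * 1024 = 234496 bytes
Total bytes/sec = 234496 * 4146 = 972220416
Total bits/sec = 972220416 * 8 = 7777763328
Mbps = 7777763328 / 1e6 = 7777.76

7777.76 Mbps


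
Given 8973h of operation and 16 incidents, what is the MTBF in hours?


Formula: MTBF = Total operating time / Number of failures
MTBF = 8973 / 16
MTBF = 560.81 hours

560.81 hours


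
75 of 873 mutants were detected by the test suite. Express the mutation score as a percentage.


Mutation score = killed / total * 100
Mutation score = 75 / 873 * 100
Mutation score = 8.59%

8.59%


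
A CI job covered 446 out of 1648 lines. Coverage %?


Coverage = covered / total * 100
Coverage = 446 / 1648 * 100
Coverage = 27.06%

27.06%


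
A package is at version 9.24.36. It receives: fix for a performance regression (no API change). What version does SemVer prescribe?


Current: 9.24.36
Change category: 'fix for a performance regression (no API change)' → patch bump
SemVer rule: patch bump → increment PATCH (MAJOR and MINOR unchanged)
New: 9.24.37

9.24.37


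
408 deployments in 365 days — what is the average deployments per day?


Formula: deployments per day = releases / days
= 408 / 365
= 1.118 deploys/day
(equivalently, 7.82 deploys/week)

1.118 deploys/day


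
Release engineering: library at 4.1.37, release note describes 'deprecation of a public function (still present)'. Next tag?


Current: 4.1.37
Change category: 'deprecation of a public function (still present)' → minor bump
SemVer rule: minor bump → increment MINOR, reset PATCH to 0 (MAJOR unchanged)
New: 4.2.0

4.2.0


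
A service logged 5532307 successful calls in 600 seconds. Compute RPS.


Formula: throughput = requests / seconds
throughput = 5532307 / 600
throughput = 9220.51 requests/second

9220.51 requests/second


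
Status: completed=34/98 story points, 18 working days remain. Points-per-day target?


Formula: Required rate = Remaining points / Days left
Remaining = 98 - 34 = 64 points
Required rate = 64 / 18 = 3.56 points/day

3.56 points/day


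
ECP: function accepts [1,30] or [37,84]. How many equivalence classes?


Valid ranges: [1,30] and [37,84]
Class 1: x < 1 — invalid
Class 2: 1 ≤ x ≤ 30 — valid
Class 3: 30 < x < 37 — invalid (gap between ranges)
Class 4: 37 ≤ x ≤ 84 — valid
Class 5: x > 84 — invalid
Total equivalence classes: 5

5 equivalence classes


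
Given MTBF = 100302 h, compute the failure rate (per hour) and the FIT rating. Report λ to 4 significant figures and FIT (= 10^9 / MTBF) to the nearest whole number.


Formula: λ = 1 / MTBF; FIT = λ × 1e9 = 1e9 / MTBF
λ = 1 / 100302 ≈ 9.970e-06 failures/hour
FIT = 1e9 / 100302 ≈ 9970 failures per 1e9 hours (nearest whole number)

λ = 9.970e-06 /h, FIT = 9970


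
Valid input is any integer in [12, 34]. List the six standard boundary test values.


Range: [12, 34]
Boundaries: just below min, min, min+1, max-1, max, just above max
Values: [11, 12, 13, 33, 34, 35]

[11, 12, 13, 33, 34, 35]


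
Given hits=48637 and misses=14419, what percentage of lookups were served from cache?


Formula: hit rate = hits / (hits + misses) * 100
hit rate = 48637 / (48637 + 14419) * 100
hit rate = 48637 / 63056 * 100
hit rate = 77.13%

77.13%


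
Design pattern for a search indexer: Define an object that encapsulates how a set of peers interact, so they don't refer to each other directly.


This matches the Mediator pattern

Mediator


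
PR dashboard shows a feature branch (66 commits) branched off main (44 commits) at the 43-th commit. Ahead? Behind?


Common ancestor: commit #43
feature commits after divergence: 66 - 43 = 23
main commits after divergence: 44 - 43 = 1
feature is 23 commits ahead of main
main is 1 commits ahead of feature

feature ahead: 23, main ahead: 1


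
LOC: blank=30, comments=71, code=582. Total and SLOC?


Total LOC = blank + comment + code
Total LOC = 30 + 71 + 582 = 683
SLOC (source only) = code = 582

Total LOC: 683, SLOC: 582


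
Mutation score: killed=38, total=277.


Mutation score = killed / total * 100
Mutation score = 38 / 277 * 100
Mutation score = 13.72%

13.72%


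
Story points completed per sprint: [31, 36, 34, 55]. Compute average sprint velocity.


Formula: Avg velocity = Total points / Number of sprints
Points: [31, 36, 34, 55]
Sum = 31 + 36 + 34 + 55 = 156
Avg velocity = 156 / 4 = 39.0 points/sprint

39.0 points/sprint


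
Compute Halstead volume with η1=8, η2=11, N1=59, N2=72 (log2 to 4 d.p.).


Formula: V = N * log2(η), where N = N1 + N2 and η = η1 + η2
η = 8 + 11 = 19
N = 59 + 72 = 131
log2(19) ≈ 4.2479
V = 131 * 4.2479 = 556.47

556.47


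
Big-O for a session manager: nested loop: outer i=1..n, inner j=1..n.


Reasoning: n iterations times n iterations
Complexity: O(n^2)

O(n^2)


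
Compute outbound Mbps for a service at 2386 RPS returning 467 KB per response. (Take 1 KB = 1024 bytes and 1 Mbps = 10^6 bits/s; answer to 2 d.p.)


Formula: Mbps = payload_bytes * RPS * 8 / 1e6
Payload per request = 467 KB = 467 * 1024 = 478208 bytes
Total bytes/sec = 478208 * 2386 = 1141004288
Total bits/sec = 1141004288 * 8 = 9128034304
Mbps = 9128034304 / 1e6 = 9128.03

9128.03 Mbps


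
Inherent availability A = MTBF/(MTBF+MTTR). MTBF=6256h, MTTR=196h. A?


Availability = MTBF / (MTBF + MTTR)
Availability = 6256 / (6256 + 196)
Availability = 6256 / 6452
Availability = 96.9622%

96.9622%


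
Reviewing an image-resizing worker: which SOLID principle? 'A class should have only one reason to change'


This describes the Single Responsibility Principle (SRP)

Single Responsibility Principle (SRP)


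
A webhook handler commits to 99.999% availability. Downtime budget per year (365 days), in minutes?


Formula: allowed downtime = period * (100 - SLA) / 100
Period (year (365 days)) = 525600 minutes
Unavailability fraction = (100 - 99.999) / 100
Allowed downtime = 525600 * (100 - 99.999) / 100
Allowed downtime = 5.256 minutes

5.256 minutes


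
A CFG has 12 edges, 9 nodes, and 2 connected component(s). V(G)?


Formula: V(G) = E - N + 2P
V(G) = 12 - 9 + 2*2
V(G) = 3 + 4
V(G) = 7

7


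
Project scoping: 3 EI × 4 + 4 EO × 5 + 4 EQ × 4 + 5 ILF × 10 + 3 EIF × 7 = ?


UFP = EI*4 + EO*5 + EQ*4 + ILF*10 + EIF*7
UFP = 3*4 + 4*5 + 4*4 + 5*10 + 3*7
UFP = 12 + 20 + 16 + 50 + 21
UFP = 119

119


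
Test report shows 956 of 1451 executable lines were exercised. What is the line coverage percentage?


Coverage = covered / total * 100
Coverage = 956 / 1451 * 100
Coverage = 65.89%

65.89%


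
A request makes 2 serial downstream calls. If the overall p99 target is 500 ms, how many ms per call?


Formula: per_stage = total_budget / stages
per_stage = 500 / 2
per_stage = 250.0 ms

250.0 ms


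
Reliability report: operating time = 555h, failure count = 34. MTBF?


Formula: MTBF = Total operating time / Number of failures
MTBF = 555 / 34
MTBF = 16.32 hours

16.32 hours


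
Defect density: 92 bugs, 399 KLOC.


Defect density = defects / KLOC
Defect density = 92 / 399
Defect density = 0.231 defects/KLOC

0.231 defects/KLOC


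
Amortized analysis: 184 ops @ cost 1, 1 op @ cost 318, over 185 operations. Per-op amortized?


Formula: Amortized cost = Total cost / Operations
Total cost = (184 * 1) + (1 * 318)
Total cost = 184 + 318 = 502
Amortized = 502 / 185 = 2.7135

2.7135


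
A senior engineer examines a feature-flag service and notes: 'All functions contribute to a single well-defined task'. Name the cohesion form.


Reasoning: Best: single purpose
Type: Functional cohesion

Functional cohesion


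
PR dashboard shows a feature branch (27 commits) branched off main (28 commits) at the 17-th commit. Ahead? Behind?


Common ancestor: commit #17
feature commits after divergence: 27 - 17 = 10
main commits after divergence: 28 - 17 = 11
feature is 10 commits ahead of main
main is 11 commits ahead of feature

feature ahead: 10, main ahead: 11


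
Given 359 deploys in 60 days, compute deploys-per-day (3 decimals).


Formula: deployments per day = releases / days
= 359 / 60
= 5.983 deploys/day
(equivalently, 41.88 deploys/week)

5.983 deploys/day


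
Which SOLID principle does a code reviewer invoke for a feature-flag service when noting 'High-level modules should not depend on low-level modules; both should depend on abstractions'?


This describes the Dependency Inversion Principle (DIP)

Dependency Inversion Principle (DIP)


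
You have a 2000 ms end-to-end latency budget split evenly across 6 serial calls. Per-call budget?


Formula: per_stage = total_budget / stages
per_stage = 2000 / 6
per_stage = 333.33 ms

333.33 ms


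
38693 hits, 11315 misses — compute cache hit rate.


Formula: hit rate = hits / (hits + misses) * 100
hit rate = 38693 / (38693 + 11315) * 100
hit rate = 38693 / 50008 * 100
hit rate = 77.37%

77.37%


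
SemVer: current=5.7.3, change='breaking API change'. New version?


Current: 5.7.3
Change category: 'breaking API change' → major bump
SemVer rule: major bump → increment MAJOR, reset MINOR and PATCH to 0
New: 6.0.0

6.0.0


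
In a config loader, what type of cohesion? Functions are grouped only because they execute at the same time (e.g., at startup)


Reasoning: Related by timing only
Type: Temporal cohesion

Temporal cohesion


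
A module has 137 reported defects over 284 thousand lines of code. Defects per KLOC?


Defect density = defects / KLOC
Defect density = 137 / 284
Defect density = 0.482 defects/KLOC

0.482 defects/KLOC


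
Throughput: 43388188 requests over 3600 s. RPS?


Formula: throughput = requests / seconds
throughput = 43388188 / 3600
throughput = 12052.27 requests/second

12052.27 requests/second


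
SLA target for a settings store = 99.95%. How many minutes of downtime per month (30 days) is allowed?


Formula: allowed downtime = period * (100 - SLA) / 100
Period (month (30 days)) = 43200 minutes
Unavailability fraction = (100 - 99.95) / 100
Allowed downtime = 43200 * (100 - 99.95) / 100
Allowed downtime = 21.6 minutes

21.6 minutes


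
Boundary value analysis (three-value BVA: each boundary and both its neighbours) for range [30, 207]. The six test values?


Range: [30, 207]
Boundaries: just below min, min, min+1, max-1, max, just above max
Values: [29, 30, 31, 206, 207, 208]

[29, 30, 31, 206, 207, 208]


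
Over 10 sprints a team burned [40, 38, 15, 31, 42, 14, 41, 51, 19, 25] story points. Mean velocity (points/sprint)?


Formula: Avg velocity = Total points / Number of sprints
Points: [40, 38, 15, 31, 42, 14, 41, 51, 19, 25]
Sum = 40 + 38 + 15 + 31 + 42 + 14 + 41 + 51 + 19 + 25 = 316
Avg velocity = 316 / 10 = 31.6 points/sprint

31.6 points/sprint


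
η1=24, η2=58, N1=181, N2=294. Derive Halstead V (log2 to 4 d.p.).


Formula: V = N * log2(η), where N = N1 + N2 and η = η1 + η2
η = 24 + 58 = 82
N = 181 + 294 = 475
log2(82) ≈ 6.3576
V = 475 * 6.3576 = 3019.86

3019.86


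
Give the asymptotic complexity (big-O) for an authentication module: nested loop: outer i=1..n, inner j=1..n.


Reasoning: n iterations times n iterations
Complexity: O(n^2)

O(n^2)


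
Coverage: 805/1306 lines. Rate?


Coverage = covered / total * 100
Coverage = 805 / 1306 * 100
Coverage = 61.64%

61.64%


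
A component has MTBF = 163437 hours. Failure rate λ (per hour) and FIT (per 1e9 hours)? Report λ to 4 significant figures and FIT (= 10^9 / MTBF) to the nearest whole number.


Formula: λ = 1 / MTBF; FIT = λ × 1e9 = 1e9 / MTBF
λ = 1 / 163437 ≈ 6.119e-06 failures/hour
FIT = 1e9 / 163437 ≈ 6119 failures per 1e9 hours (nearest whole number)

λ = 6.119e-06 /h, FIT = 6119


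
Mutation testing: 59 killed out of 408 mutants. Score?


Mutation score = killed / total * 100
Mutation score = 59 / 408 * 100
Mutation score = 14.46%

14.46%


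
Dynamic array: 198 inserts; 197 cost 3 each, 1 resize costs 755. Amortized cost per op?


Formula: Amortized cost = Total cost / Operations
Total cost = (197 * 3) + (1 * 755)
Total cost = 591 + 755 = 1346
Amortized = 1346 / 198 = 6.798

6.798


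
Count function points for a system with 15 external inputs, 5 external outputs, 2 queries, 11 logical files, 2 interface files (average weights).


UFP = EI*4 + EO*5 + EQ*4 + ILF*10 + EIF*7
UFP = 15*4 + 5*5 + 2*4 + 11*10 + 2*7
UFP = 60 + 25 + 8 + 110 + 14
UFP = 217

217


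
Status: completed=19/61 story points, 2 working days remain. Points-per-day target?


Formula: Required rate = Remaining points / Days left
Remaining = 61 - 19 = 42 points
Required rate = 42 / 2 = 21.0 points/day

21.0 points/day


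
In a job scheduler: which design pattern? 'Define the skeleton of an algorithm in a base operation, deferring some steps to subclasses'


This matches the Template Method pattern

Template Method


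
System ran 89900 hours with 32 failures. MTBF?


Formula: MTBF = Total operating time / Number of failures
MTBF = 89900 / 32
MTBF = 2809.38 hours

2809.38 hours


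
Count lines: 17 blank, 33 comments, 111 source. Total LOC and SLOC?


Total LOC = blank + comment + code
Total LOC = 17 + 33 + 111 = 161
SLOC (source only) = code = 111

Total LOC: 161, SLOC: 111


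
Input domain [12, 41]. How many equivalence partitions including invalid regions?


Valid range: [12, 41]
Class 1: x < 12 — invalid
Class 2: 12 ≤ x ≤ 41 — valid
Class 3: x > 41 — invalid
Total equivalence classes: 3

3 equivalence classes


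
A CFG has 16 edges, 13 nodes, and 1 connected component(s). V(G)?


Formula: V(G) = E - N + 2P
V(G) = 16 - 13 + 2*1
V(G) = 3 + 2
V(G) = 5

5


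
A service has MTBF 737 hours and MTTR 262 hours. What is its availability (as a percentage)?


Availability = MTBF / (MTBF + MTTR)
Availability = 737 / (737 + 262)
Availability = 737 / 999
Availability = 73.7738%

73.7738%


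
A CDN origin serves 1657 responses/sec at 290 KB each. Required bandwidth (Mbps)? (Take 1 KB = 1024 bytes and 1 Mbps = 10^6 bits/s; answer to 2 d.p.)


Formula: Mbps = payload_bytes * RPS * 8 / 1e6
Payload per request = 290 KB = 290 * 1024 = 296960 bytes
Total bytes/sec = 296960 * 1657 = 492062720
Total bits/sec = 492062720 * 8 = 3936501760
Mbps = 3936501760 / 1e6 = 3936.5

3936.5 Mbps


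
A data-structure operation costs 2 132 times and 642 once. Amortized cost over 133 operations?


Formula: Amortized cost = Total cost / Operations
Total cost = (132 * 2) + (1 * 642)
Total cost = 264 + 642 = 906
Amortized = 906 / 133 = 6.812

6.812


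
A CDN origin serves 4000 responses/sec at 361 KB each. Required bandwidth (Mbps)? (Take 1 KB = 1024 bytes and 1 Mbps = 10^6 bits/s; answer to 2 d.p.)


Formula: Mbps = payload_bytes * RPS * 8 / 1e6
Payload per request = 361 KB = 361 * 1024 = 369664 bytes
Total bytes/sec = 369664 * 4000 = 1478656000
Total bits/sec = 1478656000 * 8 = 11829248000
Mbps = 11829248000 / 1e6 = 11829.25

11829.25 Mbps


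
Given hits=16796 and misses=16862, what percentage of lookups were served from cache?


Formula: hit rate = hits / (hits + misses) * 100
hit rate = 16796 / (16796 + 16862) * 100
hit rate = 16796 / 33658 * 100
hit rate = 49.9%

49.9%


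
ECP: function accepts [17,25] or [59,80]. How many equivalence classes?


Valid ranges: [17,25] and [59,80]
Class 1: x < 17 — invalid
Class 2: 17 ≤ x ≤ 25 — valid
Class 3: 25 < x < 59 — invalid (gap between ranges)
Class 4: 59 ≤ x ≤ 80 — valid
Class 5: x > 80 — invalid
Total equivalence classes: 5

5 equivalence classes


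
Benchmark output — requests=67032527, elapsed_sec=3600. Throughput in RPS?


Formula: throughput = requests / seconds
throughput = 67032527 / 3600
throughput = 18620.15 requests/second

18620.15 requests/second


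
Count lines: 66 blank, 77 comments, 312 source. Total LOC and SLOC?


Total LOC = blank + comment + code
Total LOC = 66 + 77 + 312 = 455
SLOC (source only) = code = 312

Total LOC: 455, SLOC: 312


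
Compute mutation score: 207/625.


Mutation score = killed / total * 100
Mutation score = 207 / 625 * 100
Mutation score = 33.12%

33.12%


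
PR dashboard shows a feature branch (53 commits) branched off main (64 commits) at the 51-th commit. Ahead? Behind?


Common ancestor: commit #51
feature commits after divergence: 53 - 51 = 2
main commits after divergence: 64 - 51 = 13
feature is 2 commits ahead of main
main is 13 commits ahead of feature

feature ahead: 2, main ahead: 13


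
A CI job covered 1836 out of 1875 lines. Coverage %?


Coverage = covered / total * 100
Coverage = 1836 / 1875 * 100
Coverage = 97.92%

97.92%


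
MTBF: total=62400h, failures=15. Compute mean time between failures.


Formula: MTBF = Total operating time / Number of failures
MTBF = 62400 / 15
MTBF = 4160.0 hours

4160.0 hours


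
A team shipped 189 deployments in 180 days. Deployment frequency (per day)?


Formula: deployments per day = releases / days
= 189 / 180
= 1.05 deploys/day
(equivalently, 7.35 deploys/week)

1.05 deploys/day


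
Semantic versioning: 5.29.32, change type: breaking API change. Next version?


Current: 5.29.32
Change category: 'breaking API change' → major bump
SemVer rule: major bump → increment MAJOR, reset MINOR and PATCH to 0
New: 6.0.0

6.0.0


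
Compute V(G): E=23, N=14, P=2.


Formula: V(G) = E - N + 2P
V(G) = 23 - 14 + 2*2
V(G) = 9 + 4
V(G) = 13

13


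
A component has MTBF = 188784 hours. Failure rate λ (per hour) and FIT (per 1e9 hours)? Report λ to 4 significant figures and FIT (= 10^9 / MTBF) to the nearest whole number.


Formula: λ = 1 / MTBF; FIT = λ × 1e9 = 1e9 / MTBF
λ = 1 / 188784 ≈ 5.297e-06 failures/hour
FIT = 1e9 / 188784 ≈ 5297 failures per 1e9 hours (nearest whole number)

λ = 5.297e-06 /h, FIT = 5297


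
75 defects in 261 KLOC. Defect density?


Defect density = defects / KLOC
Defect density = 75 / 261
Defect density = 0.287 defects/KLOC

0.287 defects/KLOC


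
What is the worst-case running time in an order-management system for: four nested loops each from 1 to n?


Reasoning: four levels of nesting
Complexity: O(n^4)

O(n^4)


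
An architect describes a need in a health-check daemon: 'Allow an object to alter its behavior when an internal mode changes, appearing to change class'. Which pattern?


This matches the State pattern

State


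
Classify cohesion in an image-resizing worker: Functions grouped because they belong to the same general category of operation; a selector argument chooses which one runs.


Reasoning: Grouped by category of activity, not by data or sequence
Type: Logical cohesion

Logical cohesion


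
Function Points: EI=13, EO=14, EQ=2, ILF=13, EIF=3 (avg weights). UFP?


UFP = EI*4 + EO*5 + EQ*4 + ILF*10 + EIF*7
UFP = 13*4 + 14*5 + 2*4 + 13*10 + 3*7
UFP = 52 + 70 + 8 + 130 + 21
UFP = 281

281


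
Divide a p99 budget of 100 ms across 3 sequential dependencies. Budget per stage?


Formula: per_stage = total_budget / stages
per_stage = 100 / 3
per_stage = 33.33 ms

33.33 ms


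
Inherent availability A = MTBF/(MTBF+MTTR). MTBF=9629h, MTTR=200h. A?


Availability = MTBF / (MTBF + MTTR)
Availability = 9629 / (9629 + 200)
Availability = 9629 / 9829
Availability = 97.9652%

97.9652%


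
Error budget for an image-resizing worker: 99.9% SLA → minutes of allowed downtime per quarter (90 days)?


Formula: allowed downtime = period * (100 - SLA) / 100
Period (quarter (90 days)) = 129600 minutes
Unavailability fraction = (100 - 99.9) / 100
Allowed downtime = 129600 * (100 - 99.9) / 100
Allowed downtime = 129.6 minutes

129.6 minutes


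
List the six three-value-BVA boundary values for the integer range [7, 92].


Range: [7, 92]
Boundaries: just below min, min, min+1, max-1, max, just above max
Values: [6, 7, 8, 91, 92, 93]

[6, 7, 8, 91, 92, 93]


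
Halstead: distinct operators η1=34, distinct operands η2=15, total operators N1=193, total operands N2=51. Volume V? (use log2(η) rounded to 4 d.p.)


Formula: V = N * log2(η), where N = N1 + N2 and η = η1 + η2
η = 34 + 15 = 49
N = 193 + 51 = 244
log2(49) ≈ 5.6147
V = 244 * 5.6147 = 1369.99

1369.99


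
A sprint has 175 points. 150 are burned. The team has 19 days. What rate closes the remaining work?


Formula: Required rate = Remaining points / Days left
Remaining = 175 - 150 = 25 points
Required rate = 25 / 19 = 1.32 points/day

1.32 points/day


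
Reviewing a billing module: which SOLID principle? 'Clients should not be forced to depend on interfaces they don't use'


This describes the Interface Segregation Principle (ISP)

Interface Segregation Principle (ISP)


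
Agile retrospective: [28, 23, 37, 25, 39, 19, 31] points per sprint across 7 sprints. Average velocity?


Formula: Avg velocity = Total points / Number of sprints
Points: [28, 23, 37, 25, 39, 19, 31]
Sum = 28 + 23 + 37 + 25 + 39 + 19 + 31 = 202
Avg velocity = 202 / 7 = 28.86 points/sprint

28.86 points/sprint


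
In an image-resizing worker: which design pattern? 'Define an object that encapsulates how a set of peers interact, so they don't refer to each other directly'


This matches the Mediator pattern

Mediator


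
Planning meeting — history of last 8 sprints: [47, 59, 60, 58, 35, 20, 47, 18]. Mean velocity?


Formula: Avg velocity = Total points / Number of sprints
Points: [47, 59, 60, 58, 35, 20, 47, 18]
Sum = 47 + 59 + 60 + 58 + 35 + 20 + 47 + 18 = 344
Avg velocity = 344 / 8 = 43.0 points/sprint

43.0 points/sprint


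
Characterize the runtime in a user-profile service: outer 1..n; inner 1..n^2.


Reasoning: n times n^2
Complexity: O(n^3)

O(n^3)


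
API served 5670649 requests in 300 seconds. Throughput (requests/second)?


Formula: throughput = requests / seconds
throughput = 5670649 / 300
throughput = 18902.16 requests/second

18902.16 requests/second


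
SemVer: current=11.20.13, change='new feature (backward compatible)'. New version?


Current: 11.20.13
Change category: 'new feature (backward compatible)' → minor bump
SemVer rule: minor bump → increment MINOR, reset PATCH to 0 (MAJOR unchanged)
New: 11.21.0

11.21.0


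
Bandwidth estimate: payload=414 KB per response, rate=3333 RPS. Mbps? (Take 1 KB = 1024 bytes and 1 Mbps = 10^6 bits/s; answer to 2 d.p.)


Formula: Mbps = payload_bytes * RPS * 8 / 1e6
Payload per request = 414 KB = 414 * 1024 = 423936 bytes
Total bytes/sec = 423936 * 3333 = 1412978688
Total bits/sec = 1412978688 * 8 = 11303829504
Mbps = 11303829504 / 1e6 = 11303.83

11303.83 Mbps


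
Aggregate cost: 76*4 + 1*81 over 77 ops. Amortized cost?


Formula: Amortized cost = Total cost / Operations
Total cost = (76 * 4) + (1 * 81)
Total cost = 304 + 81 = 385
Amortized = 385 / 77 = 5.0

5.0


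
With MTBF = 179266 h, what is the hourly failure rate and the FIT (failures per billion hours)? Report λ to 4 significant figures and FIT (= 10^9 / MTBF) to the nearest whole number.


Formula: λ = 1 / MTBF; FIT = λ × 1e9 = 1e9 / MTBF
λ = 1 / 179266 ≈ 5.578e-06 failures/hour
FIT = 1e9 / 179266 ≈ 5578 failures per 1e9 hours (nearest whole number)

λ = 5.578e-06 /h, FIT = 5578


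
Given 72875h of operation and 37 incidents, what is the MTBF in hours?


Formula: MTBF = Total operating time / Number of failures
MTBF = 72875 / 37
MTBF = 1969.59 hours

1969.59 hours


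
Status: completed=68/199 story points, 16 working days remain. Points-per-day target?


Formula: Required rate = Remaining points / Days left
Remaining = 199 - 68 = 131 points
Required rate = 131 / 16 = 8.19 points/day

8.19 points/day


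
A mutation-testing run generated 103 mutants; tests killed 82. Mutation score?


Mutation score = killed / total * 100
Mutation score = 82 / 103 * 100
Mutation score = 79.61%

79.61%


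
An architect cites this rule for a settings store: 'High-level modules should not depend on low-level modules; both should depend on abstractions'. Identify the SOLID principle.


This describes the Dependency Inversion Principle (DIP)

Dependency Inversion Principle (DIP)


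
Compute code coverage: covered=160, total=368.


Coverage = covered / total * 100
Coverage = 160 / 368 * 100
Coverage = 43.48%

43.48%


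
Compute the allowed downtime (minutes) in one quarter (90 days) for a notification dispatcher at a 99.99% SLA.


Formula: allowed downtime = period * (100 - SLA) / 100
Period (quarter (90 days)) = 129600 minutes
Unavailability fraction = (100 - 99.99) / 100
Allowed downtime = 129600 * (100 - 99.99) / 100
Allowed downtime = 12.96 minutes

12.96 minutes


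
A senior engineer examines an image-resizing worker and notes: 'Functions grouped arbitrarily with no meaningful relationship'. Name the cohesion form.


Reasoning: Worst: random grouping
Type: Coincidental cohesion

Coincidental cohesion


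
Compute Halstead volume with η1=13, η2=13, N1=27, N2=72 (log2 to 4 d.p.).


Formula: V = N * log2(η), where N = N1 + N2 and η = η1 + η2
η = 13 + 13 = 26
N = 27 + 72 = 99
log2(26) ≈ 4.7004
V = 99 * 4.7004 = 465.34

465.34


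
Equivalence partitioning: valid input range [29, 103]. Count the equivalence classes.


Valid range: [29, 103]
Class 1: x < 29 — invalid
Class 2: 29 ≤ x ≤ 103 — valid
Class 3: x > 103 — invalid
Total equivalence classes: 3

3 equivalence classes


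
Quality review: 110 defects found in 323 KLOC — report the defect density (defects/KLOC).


Defect density = defects / KLOC
Defect density = 110 / 323
Defect density = 0.341 defects/KLOC

0.341 defects/KLOC


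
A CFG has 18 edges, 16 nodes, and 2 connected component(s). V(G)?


Formula: V(G) = E - N + 2P
V(G) = 18 - 16 + 2*2
V(G) = 2 + 4
V(G) = 6

6


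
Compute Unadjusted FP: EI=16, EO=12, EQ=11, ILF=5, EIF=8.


UFP = EI*4 + EO*5 + EQ*4 + ILF*10 + EIF*7
UFP = 16*4 + 12*5 + 11*4 + 5*10 + 8*7
UFP = 64 + 60 + 44 + 50 + 56
UFP = 274

274


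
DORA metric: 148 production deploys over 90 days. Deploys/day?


Formula: deployments per day = releases / days
= 148 / 90
= 1.644 deploys/day
(equivalently, 11.51 deploys/week)

1.644 deploys/day


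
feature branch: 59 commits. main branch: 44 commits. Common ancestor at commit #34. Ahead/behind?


Common ancestor: commit #34
feature commits after divergence: 59 - 34 = 25
main commits after divergence: 44 - 34 = 10
feature is 25 commits ahead of main
main is 10 commits ahead of feature

feature ahead: 25, main ahead: 10


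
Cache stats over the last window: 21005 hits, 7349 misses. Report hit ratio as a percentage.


Formula: hit rate = hits / (hits + misses) * 100
hit rate = 21005 / (21005 + 7349) * 100
hit rate = 21005 / 28354 * 100
hit rate = 74.08%

74.08%


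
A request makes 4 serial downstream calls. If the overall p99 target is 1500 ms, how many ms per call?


Formula: per_stage = total_budget / stages
per_stage = 1500 / 4
per_stage = 375.0 ms

375.0 ms
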